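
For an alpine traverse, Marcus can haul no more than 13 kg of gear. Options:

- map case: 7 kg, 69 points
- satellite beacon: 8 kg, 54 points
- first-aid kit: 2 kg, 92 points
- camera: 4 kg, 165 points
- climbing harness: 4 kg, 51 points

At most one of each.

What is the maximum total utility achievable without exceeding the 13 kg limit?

326

Ranking by ratio (utility/kg): first-aid kit 46.00, camera 41.25, climbing harness 12.75, map case 9.86.
Greedy by ratio would take first-aid kit + camera + climbing harness: 10 kg used, total 308.
Replace climbing harness with map case: the trade gains 18 net, giving 326 at 13 kg.
Runner-up first-aid kit + camera + climbing harness tops out at 308.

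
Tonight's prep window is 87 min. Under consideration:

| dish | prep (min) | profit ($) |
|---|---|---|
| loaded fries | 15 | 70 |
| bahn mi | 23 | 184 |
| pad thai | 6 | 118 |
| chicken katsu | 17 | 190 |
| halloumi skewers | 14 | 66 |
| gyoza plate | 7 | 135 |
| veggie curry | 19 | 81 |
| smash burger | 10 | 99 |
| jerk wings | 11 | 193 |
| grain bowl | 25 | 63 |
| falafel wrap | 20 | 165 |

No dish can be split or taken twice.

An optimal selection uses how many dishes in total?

The maximum profit within 87 min is 985.
bahn mi + pad thai + chicken katsu + gyoza plate + jerk wings + falafel wrap hits 985 at 84 min.
All optima have 6 dishes.

6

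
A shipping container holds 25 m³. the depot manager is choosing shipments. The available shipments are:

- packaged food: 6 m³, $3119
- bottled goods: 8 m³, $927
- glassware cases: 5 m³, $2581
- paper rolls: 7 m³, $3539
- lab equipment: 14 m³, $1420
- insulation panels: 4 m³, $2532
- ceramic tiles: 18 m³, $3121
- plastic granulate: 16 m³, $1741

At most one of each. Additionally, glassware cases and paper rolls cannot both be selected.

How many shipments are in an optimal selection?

Optimal total is 10117.
One optimal bundle: packaged food + bottled goods + paper rolls + insulation panels (25 m³).
Every optimal selection uses 4 shipments.

4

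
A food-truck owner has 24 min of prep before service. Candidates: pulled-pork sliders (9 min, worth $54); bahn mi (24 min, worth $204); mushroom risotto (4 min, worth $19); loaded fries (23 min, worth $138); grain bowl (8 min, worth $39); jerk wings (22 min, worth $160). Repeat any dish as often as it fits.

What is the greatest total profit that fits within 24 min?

204

Bahn mi uses 24 of the 24 min and totals 204.
Every other selection either busts 24 min or fails to beat 204.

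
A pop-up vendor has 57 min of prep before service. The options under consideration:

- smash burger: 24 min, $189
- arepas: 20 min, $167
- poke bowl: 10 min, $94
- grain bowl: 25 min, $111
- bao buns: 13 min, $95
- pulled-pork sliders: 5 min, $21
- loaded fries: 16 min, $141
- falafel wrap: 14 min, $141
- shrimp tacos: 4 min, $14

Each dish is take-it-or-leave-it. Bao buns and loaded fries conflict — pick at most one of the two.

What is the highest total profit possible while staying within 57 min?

497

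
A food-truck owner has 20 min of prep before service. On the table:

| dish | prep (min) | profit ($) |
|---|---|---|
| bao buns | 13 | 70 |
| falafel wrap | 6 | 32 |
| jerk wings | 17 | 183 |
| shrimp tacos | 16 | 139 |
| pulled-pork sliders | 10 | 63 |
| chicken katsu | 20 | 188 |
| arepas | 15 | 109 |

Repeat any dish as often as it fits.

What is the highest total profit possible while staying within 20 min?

188

Density check — jerk wings 10.76, chicken katsu 9.40, shrimp tacos 8.69, arepas 7.27 are the best per min.
Greedy by ratio would take jerk wings: 17 min used, total 183.
Dropping jerk wings frees 17 min; slotting in chicken katsu (20 min) lifts the total to 188 at 20 min.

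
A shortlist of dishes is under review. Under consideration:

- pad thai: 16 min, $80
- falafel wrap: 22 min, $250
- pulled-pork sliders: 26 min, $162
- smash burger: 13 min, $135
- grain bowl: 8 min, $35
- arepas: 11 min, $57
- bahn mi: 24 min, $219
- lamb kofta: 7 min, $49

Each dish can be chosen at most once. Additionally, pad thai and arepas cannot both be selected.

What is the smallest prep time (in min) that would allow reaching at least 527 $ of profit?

59

Look for the lowest-prep combination reaching 527.
Taking falafel wrap + smash burger + bahn mi gives 604 (≥ 527) for 59 min.
Below 59 min the best achievable stays under 527.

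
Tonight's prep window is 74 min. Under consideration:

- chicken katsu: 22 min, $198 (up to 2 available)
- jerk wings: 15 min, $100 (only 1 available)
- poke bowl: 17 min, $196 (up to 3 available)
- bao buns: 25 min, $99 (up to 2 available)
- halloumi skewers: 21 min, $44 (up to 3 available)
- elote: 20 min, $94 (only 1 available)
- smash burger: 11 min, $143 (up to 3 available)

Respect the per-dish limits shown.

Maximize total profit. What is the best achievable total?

By profit per min: smash burger 13.00, poke bowl 11.53, chicken katsu 9.00 lead.
Filling by ratio: 2×poke bowl + 3×smash burger for 821, with 7 min left unused.
The 11 min tied up in smash burger is better spent on poke bowl — total rises to 874 (73 min).
That's the maximum — no swap from here does better than 874.

874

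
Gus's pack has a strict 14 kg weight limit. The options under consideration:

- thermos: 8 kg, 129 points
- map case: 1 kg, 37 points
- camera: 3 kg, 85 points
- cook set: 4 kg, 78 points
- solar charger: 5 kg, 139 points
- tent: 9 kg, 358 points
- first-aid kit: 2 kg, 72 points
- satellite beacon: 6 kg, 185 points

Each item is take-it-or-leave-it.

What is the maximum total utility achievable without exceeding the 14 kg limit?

Greedy by ratio would take map case + tent + first-aid kit: 12 kg used, total 467.
The 1 kg tied up in map case is better spent on camera — total rises to 515 (14 kg).

515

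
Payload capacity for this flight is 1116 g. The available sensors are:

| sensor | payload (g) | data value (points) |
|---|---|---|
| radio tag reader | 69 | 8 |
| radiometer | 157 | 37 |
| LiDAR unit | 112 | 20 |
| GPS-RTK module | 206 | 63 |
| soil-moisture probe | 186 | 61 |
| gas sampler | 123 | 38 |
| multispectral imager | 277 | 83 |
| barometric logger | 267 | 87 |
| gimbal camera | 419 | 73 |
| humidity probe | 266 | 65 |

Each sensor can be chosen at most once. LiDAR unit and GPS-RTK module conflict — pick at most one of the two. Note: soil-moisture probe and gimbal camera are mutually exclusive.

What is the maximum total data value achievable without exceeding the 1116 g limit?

332

GPS-RTK module + soil-moisture probe + gas sampler + multispectral imager + barometric logger uses 1059 of the 1116 g and totals 332.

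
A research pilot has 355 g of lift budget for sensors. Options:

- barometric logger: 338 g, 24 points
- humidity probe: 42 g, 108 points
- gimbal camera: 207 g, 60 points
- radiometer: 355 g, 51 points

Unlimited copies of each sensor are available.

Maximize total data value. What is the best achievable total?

Best packing: 8×humidity probe — 336 g, 864 total.
That's the maximum — no swap from here does better than 864.

864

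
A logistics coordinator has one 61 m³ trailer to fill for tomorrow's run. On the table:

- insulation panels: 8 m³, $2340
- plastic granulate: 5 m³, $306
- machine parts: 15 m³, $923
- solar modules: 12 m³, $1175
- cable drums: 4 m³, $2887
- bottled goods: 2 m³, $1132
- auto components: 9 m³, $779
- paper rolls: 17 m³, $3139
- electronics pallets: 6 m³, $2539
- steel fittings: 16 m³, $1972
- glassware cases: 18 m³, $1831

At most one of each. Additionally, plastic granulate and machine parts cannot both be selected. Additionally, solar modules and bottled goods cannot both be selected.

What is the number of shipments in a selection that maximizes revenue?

Best achievable revenue is 14315.
For example insulation panels + plastic granulate + cable drums + bottled goods + paper rolls + electronics pallets + steel fittings achieves it, using 58 m³.
Every optimal selection uses 7 shipments.

7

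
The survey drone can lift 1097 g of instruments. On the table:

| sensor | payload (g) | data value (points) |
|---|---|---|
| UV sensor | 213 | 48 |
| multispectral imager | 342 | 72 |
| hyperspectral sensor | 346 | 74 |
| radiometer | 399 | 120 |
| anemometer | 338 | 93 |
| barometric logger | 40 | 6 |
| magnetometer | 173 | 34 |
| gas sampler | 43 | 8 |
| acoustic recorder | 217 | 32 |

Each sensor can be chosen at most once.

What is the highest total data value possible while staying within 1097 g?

Filling by ratio: UV sensor + radiometer + anemometer + barometric logger + gas sampler for 275, with 64 g left unused.
Replace UV sensor and barometric logger and gas sampler with hyperspectral sensor: the trade gains 12 net, giving 287 at 1083 g.
Next best is multispectral imager + radiometer + anemometer at 285 (1079 g) — short by 2.

287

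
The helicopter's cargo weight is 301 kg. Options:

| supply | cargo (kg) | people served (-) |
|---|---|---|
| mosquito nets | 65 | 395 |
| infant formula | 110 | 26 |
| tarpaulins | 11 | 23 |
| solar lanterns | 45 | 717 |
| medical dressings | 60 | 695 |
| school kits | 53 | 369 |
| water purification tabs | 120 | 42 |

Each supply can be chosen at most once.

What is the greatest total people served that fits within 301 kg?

Mosquito nets + tarpaulins + solar lanterns + medical dressings + school kits uses 234 of the 301 kg and totals 2199.
That's the maximum — no swap from here does better than 2199.

2199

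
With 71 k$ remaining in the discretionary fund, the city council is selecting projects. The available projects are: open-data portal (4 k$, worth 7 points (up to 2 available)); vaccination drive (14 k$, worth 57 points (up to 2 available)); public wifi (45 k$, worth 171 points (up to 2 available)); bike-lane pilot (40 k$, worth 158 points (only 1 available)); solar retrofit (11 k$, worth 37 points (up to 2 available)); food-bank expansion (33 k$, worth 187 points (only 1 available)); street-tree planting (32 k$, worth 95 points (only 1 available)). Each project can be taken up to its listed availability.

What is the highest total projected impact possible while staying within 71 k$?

Greedy by ratio would take 2×open-data portal + 2×vaccination drive + food-bank expansion: 69 k$ used, total 315.
The 22 k$ tied up in 2×open-data portal and vaccination drive is better spent on 2×solar retrofit — total rises to 318 (69 k$).

318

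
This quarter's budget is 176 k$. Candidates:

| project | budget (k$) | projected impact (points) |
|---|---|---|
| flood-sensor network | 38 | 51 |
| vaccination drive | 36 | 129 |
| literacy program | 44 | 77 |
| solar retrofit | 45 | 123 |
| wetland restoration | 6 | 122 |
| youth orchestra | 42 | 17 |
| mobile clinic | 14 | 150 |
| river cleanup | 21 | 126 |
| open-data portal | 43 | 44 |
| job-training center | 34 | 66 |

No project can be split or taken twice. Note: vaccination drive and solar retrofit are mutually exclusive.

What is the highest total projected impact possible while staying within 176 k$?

670

Density check — wetland restoration 20.33, mobile clinic 10.71, river cleanup 6.00 are the best per k$.
Taking vaccination drive + literacy program + wetland restoration + mobile clinic + river cleanup + job-training center: 155 k$ used, 670 in projected impact.
Runner-up literacy program + solar retrofit + wetland restoration + mobile clinic + river cleanup + job-training center tops out at 664.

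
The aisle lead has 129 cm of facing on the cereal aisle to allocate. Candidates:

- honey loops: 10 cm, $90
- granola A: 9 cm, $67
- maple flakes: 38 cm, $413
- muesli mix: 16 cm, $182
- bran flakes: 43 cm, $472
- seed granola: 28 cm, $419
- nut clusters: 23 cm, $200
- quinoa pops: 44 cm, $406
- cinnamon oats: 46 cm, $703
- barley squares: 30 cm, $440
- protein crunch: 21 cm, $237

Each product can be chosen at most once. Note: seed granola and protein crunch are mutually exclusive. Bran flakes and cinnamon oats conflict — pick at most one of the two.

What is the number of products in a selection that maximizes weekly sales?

5

Optimal total is 1811.
granola A + muesli mix + seed granola + cinnamon oats + barley squares hits 1811 at 129 cm.
Any selection reaching 1811 contains exactly 5 products.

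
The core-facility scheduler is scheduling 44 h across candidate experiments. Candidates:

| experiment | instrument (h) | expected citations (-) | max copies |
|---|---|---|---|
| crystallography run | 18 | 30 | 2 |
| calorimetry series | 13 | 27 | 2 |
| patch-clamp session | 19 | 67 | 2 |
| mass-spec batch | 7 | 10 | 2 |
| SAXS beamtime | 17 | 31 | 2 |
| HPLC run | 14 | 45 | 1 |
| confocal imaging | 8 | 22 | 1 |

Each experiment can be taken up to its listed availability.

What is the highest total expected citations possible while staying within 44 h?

134

Density check — patch-clamp session 3.53, HPLC run 3.21, confocal imaging 2.75 are the best per h.
Patch-clamp session + HPLC run + confocal imaging uses 41 of the 44 h and totals 134.
Every other selection either busts 44 h or exceeds an availability limit or fails to beat 134.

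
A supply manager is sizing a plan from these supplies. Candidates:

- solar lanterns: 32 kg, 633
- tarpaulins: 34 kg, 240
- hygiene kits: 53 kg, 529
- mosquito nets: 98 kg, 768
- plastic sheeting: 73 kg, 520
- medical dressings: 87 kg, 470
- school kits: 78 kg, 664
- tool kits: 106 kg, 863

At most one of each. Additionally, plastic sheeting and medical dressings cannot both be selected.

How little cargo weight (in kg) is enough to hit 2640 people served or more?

269

Need the lightest bundle worth ≥ 2640.
solar lanterns + hygiene kits + school kits + tool kits reaches 2689 using 269 kg.
Below 269 kg the best achievable stays under 2640.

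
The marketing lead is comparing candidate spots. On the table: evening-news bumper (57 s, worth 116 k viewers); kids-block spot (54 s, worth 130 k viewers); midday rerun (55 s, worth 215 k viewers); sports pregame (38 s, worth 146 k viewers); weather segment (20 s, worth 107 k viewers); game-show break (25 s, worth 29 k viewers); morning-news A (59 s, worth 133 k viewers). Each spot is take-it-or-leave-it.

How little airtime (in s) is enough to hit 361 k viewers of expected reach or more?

Need the lightest bundle worth ≥ 361.
midday rerun + sports pregame: 361 expected reach at 93 s.
Below 93 s the best achievable stays under 361.

93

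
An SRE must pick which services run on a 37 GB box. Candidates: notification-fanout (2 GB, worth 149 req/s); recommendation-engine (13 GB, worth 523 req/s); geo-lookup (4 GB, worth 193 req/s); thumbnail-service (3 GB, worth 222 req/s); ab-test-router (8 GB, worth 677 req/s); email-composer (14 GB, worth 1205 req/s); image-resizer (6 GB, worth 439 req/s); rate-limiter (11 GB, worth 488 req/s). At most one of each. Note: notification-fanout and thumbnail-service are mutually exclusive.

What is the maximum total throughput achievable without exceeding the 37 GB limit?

2736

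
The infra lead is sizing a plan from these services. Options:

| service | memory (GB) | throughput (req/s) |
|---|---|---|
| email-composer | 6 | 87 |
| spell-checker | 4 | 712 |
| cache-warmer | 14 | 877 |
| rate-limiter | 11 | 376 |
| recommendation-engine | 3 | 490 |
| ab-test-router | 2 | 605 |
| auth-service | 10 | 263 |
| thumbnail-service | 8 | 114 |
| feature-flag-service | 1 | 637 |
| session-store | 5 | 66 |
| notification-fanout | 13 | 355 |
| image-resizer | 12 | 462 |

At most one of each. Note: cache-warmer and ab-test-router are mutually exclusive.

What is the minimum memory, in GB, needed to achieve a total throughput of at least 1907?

7

Need the lightest bundle worth ≥ 1907.
Taking spell-checker + ab-test-router + feature-flag-service gives 1954 (≥ 1907) for 7 GB.
No combination under 7 GB hits 1907.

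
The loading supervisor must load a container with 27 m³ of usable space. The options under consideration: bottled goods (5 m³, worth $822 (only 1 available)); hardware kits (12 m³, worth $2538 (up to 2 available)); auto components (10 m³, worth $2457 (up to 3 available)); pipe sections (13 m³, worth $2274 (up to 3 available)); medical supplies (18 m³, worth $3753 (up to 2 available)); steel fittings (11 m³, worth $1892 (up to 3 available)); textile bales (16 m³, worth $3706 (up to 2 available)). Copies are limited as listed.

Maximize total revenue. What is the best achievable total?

6163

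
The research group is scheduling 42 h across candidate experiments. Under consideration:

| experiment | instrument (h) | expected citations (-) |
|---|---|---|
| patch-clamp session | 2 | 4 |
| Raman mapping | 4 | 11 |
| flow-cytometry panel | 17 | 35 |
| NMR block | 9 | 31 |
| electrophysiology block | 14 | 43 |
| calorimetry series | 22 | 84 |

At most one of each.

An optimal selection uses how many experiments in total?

Best achievable expected citations is 142.
For example patch-clamp session + Raman mapping + electrophysiology block + calorimetry series achieves it, using 42 h.
Any selection reaching 142 contains exactly 4 experiments.

4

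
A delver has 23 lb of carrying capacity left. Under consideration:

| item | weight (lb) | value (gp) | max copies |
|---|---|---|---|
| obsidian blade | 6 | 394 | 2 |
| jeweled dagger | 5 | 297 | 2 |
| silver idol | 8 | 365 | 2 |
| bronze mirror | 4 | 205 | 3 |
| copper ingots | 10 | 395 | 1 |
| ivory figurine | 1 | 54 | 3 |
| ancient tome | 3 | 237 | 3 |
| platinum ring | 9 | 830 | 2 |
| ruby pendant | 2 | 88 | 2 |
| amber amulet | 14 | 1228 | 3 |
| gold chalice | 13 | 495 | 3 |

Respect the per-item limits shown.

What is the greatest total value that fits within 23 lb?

2058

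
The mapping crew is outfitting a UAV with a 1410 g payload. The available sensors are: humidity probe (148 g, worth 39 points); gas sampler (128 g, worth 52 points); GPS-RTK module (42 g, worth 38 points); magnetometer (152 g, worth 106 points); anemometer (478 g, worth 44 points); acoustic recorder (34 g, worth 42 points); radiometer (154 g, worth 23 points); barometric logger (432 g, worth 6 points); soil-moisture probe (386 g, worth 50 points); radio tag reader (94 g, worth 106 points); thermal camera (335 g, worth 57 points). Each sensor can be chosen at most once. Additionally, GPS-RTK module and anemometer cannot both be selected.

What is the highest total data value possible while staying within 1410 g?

Ranking by ratio (data value/g): acoustic recorder 1.24, radio tag reader 1.13, GPS-RTK module 0.90.
Taking the top-ratio sensors first gives humidity probe + gas sampler + GPS-RTK module + magnetometer + acoustic recorder + radiometer + radio tag reader + thermal camera for 463 (1087 g).
The 154 g tied up in radiometer is better spent on soil-moisture probe — total rises to 490 (1319 g).

490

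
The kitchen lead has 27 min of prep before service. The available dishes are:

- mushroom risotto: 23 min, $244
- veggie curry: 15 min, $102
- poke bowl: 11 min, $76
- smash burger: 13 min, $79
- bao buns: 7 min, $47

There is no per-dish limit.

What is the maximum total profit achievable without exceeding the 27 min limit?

By profit per min: mushroom risotto 10.61, poke bowl 6.91, veggie curry 6.80 lead.
Mushroom risotto uses 23 of the 27 min and totals 244.
Nothing else within 27 min beats 244.

244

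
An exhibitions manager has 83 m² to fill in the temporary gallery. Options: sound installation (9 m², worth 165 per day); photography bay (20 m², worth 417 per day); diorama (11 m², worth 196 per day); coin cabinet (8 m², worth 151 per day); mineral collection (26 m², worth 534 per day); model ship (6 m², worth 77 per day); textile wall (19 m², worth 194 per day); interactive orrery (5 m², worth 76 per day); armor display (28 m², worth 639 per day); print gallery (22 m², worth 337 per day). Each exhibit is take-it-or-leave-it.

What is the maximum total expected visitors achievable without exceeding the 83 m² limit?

Ranking by ratio (expected visitors/m²): armor display 22.82, photography bay 20.85, mineral collection 20.54.
The ratio heuristic lands on photography bay + coin cabinet + mineral collection + armor display (1741) but leaves 1 m² idle.
Dropping coin cabinet frees 8 m²; slotting in sound installation (9 m²) lifts the total to 1755 at 83 m².
The closest alternative, photography bay + coin cabinet + mineral collection + armor display, reaches only 1741.

1755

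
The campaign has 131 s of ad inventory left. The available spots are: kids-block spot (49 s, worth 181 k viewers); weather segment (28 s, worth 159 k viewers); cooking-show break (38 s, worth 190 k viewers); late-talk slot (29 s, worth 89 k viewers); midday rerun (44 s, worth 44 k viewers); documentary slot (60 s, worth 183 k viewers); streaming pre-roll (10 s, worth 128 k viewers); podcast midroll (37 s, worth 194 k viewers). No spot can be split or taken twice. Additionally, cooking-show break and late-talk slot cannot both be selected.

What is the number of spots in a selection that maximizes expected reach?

4

Best achievable expected reach is 671.
weather segment + cooking-show break + streaming pre-roll + podcast midroll hits 671 at 113 s.
All optima have 4 spots.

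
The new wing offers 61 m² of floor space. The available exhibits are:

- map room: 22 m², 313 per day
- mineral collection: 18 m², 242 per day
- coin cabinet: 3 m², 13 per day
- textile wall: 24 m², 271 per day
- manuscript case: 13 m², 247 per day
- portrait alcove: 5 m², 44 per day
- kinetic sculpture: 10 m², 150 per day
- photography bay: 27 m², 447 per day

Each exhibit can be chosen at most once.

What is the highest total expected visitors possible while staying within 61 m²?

The ratio heuristic lands on coin cabinet + manuscript case + portrait alcove + kinetic sculpture + photography bay (901) but leaves 3 m² idle.
Dropping portrait alcove and kinetic sculpture frees 15 m²; slotting in mineral collection (18 m²) lifts the total to 949 at 61 m².
That's the maximum — no swap from here does better than 949.

949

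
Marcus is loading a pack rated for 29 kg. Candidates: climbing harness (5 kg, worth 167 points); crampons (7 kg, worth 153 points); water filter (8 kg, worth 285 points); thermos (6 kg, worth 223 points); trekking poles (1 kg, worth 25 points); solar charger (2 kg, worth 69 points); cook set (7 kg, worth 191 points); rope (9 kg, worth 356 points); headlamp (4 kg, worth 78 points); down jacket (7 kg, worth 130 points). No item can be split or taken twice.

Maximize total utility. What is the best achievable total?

Ranking by ratio (utility/kg): rope 39.56, thermos 37.17, water filter 35.62.
Filling by ratio: water filter + thermos + trekking poles + solar charger + rope for 958, with 3 kg left unused.
Dropping solar charger frees 2 kg; slotting in climbing harness (5 kg) lifts the total to 1056 at 29 kg.
Every other selection either busts 29 kg or fails to beat 1056.

1056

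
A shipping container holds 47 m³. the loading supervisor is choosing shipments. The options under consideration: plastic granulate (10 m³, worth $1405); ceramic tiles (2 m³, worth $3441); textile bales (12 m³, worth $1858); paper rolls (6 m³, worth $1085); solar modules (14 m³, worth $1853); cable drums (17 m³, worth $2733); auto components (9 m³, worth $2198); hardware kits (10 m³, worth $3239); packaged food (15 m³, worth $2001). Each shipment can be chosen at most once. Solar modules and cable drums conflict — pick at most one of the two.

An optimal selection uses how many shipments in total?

5

Best achievable revenue is 12696.
One optimal bundle: ceramic tiles + paper rolls + cable drums + auto components + hardware kits (44 m³).
Every optimal selection uses 5 shipments.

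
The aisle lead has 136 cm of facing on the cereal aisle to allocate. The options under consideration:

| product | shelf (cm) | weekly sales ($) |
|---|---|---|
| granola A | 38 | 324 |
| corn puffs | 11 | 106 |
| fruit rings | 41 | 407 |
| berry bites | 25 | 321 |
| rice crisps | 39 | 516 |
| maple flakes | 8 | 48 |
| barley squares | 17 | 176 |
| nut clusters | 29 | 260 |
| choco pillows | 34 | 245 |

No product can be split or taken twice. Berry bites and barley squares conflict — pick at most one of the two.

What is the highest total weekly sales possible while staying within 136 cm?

Ranking by ratio (weekly sales/cm): rice crisps 13.23, berry bites 12.84, barley squares 10.35, fruit rings 9.93.
Best packing: fruit rings + berry bites + rice crisps + nut clusters — 134 cm, 1504 total.

1504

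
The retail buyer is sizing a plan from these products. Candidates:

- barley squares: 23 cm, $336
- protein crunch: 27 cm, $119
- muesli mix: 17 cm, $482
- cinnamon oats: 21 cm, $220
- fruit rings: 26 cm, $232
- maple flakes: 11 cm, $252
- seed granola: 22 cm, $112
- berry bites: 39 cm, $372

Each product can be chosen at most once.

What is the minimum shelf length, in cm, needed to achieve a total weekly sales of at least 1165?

Minimise cm subject to total weekly sales ≥ 1165.
Taking barley squares + muesli mix + cinnamon oats + maple flakes gives 1290 (≥ 1165) for 72 cm.
No combination under 72 cm hits 1165.

72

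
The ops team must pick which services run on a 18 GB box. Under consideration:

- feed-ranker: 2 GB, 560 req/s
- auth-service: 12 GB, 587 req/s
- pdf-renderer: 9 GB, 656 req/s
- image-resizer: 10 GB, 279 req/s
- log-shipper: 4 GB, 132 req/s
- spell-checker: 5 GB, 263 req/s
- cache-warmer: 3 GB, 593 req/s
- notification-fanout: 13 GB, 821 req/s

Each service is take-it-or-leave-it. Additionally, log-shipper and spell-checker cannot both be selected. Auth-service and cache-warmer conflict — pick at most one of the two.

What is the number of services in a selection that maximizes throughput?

3

Best achievable throughput is 1974.
One optimal bundle: feed-ranker + cache-warmer + notification-fanout (18 GB).
All optima have 3 services.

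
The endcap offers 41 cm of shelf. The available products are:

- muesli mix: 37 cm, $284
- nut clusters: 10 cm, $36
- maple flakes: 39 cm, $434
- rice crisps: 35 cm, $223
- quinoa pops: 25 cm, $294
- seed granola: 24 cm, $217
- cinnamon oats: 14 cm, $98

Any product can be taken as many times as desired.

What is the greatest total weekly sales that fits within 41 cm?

434

The ratio heuristic lands on quinoa pops + cinnamon oats (392) but leaves 2 cm idle.
Dropping quinoa pops and cinnamon oats frees 39 cm; slotting in maple flakes (39 cm) lifts the total to 434 at 39 cm.
Every other selection either busts 41 cm or fails to beat 434.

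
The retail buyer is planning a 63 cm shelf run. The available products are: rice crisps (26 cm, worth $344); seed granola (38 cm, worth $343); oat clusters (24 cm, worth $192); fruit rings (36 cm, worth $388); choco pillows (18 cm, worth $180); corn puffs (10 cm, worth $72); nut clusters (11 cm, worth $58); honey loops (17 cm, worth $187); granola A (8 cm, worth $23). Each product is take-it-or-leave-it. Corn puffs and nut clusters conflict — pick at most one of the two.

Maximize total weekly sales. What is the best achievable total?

732

Density check — rice crisps 13.23, honey loops 11.00, fruit rings 10.78, choco pillows 10.00 are the best per cm.
Taking the top-ratio products first gives rice crisps + choco pillows + honey loops for 711 (61 cm).
Dropping choco pillows and honey loops frees 35 cm; slotting in fruit rings (36 cm) lifts the total to 732 at 62 cm.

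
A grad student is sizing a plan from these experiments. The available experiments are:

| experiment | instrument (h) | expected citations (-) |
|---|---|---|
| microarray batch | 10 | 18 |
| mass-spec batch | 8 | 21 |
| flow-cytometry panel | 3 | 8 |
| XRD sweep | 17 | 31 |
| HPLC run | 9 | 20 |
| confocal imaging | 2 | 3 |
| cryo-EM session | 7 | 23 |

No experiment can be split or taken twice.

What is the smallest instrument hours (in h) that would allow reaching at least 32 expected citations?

Need the lightest bundle worth ≥ 32.
flow-cytometry panel + confocal imaging + cryo-EM session reaches 34 using 12 h.
No combination under 12 h hits 32.

12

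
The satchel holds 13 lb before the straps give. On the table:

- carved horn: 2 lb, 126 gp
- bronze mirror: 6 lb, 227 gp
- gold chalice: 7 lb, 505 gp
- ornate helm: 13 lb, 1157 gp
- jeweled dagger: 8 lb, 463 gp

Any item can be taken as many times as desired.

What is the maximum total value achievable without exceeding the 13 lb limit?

1157

Ornate helm uses 13 of the 13 lb and totals 1157.
Every other selection either busts 13 lb or fails to beat 1157.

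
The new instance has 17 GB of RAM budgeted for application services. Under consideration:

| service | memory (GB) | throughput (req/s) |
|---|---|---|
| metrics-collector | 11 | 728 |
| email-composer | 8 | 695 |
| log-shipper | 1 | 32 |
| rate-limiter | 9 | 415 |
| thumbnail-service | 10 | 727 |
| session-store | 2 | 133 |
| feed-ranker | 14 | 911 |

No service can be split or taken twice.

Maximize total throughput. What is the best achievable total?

Density check — email-composer 86.88, thumbnail-service 72.70, session-store 66.50, metrics-collector 66.18 are the best per GB.
A density-first pass picks email-composer + log-shipper + session-store — 860 at 11 GB.
Dropping log-shipper and session-store frees 3 GB; slotting in rate-limiter (9 GB) lifts the total to 1110 at 17 GB.

1110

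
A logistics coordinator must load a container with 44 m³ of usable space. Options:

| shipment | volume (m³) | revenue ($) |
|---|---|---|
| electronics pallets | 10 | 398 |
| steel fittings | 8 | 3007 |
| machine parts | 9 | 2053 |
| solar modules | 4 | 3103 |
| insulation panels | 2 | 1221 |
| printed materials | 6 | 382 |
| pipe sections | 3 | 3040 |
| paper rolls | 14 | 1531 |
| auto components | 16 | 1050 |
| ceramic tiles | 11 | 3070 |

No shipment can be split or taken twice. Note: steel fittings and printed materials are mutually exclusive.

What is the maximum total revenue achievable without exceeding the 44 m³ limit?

By revenue per m³: pipe sections 1013.33, solar modules 775.75, insulation panels 610.50 lead.
Taking steel fittings + machine parts + solar modules + insulation panels + pipe sections + ceramic tiles: 37 m³ used, 15494 in revenue.
An exhaustive check of the 1024 subsets confirms 15494.

15494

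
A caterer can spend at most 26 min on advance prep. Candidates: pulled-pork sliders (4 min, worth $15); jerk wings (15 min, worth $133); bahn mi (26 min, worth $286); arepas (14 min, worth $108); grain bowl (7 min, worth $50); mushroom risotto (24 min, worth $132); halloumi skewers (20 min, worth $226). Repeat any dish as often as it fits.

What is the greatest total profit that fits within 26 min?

Ranking by ratio (profit/min): halloumi skewers 11.30, bahn mi 11.00, jerk wings 8.87, arepas 7.71.
The ratio heuristic lands on pulled-pork sliders + halloumi skewers (241) but leaves 2 min idle.
The 24 min tied up in pulled-pork sliders and halloumi skewers is better spent on bahn mi — total rises to 286 (26 min).
Every other selection either busts 26 min or fails to beat 286.

286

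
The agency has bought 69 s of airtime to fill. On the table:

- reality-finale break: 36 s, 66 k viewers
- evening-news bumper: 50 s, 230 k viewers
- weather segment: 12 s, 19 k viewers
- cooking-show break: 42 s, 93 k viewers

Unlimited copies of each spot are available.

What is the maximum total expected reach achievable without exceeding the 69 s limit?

249

By expected reach per s: evening-news bumper 4.60, cooking-show break 2.21, reality-finale break 1.83 lead.
Best packing: evening-news bumper + weather segment — 62 s, 249 total.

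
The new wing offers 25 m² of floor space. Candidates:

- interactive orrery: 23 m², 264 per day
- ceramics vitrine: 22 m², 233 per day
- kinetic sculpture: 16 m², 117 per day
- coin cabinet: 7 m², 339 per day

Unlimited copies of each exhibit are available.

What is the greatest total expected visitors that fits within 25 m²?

1017

Best packing: 3×coin cabinet — 21 m², 1017 total.
That's the maximum — no swap from here does better than 1017.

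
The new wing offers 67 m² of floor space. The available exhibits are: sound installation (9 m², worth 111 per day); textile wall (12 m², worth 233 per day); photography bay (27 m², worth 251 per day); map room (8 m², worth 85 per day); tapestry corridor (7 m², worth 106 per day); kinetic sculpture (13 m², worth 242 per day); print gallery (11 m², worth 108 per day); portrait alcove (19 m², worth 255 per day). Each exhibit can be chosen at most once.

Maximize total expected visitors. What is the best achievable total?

949

By expected visitors per m²: textile wall 19.42, kinetic sculpture 18.62, tapestry corridor 15.14 lead.
Filling by ratio: sound installation + textile wall + tapestry corridor + kinetic sculpture + portrait alcove for 947, with 7 m² left unused.
Dropping tapestry corridor frees 7 m²; slotting in print gallery (11 m²) lifts the total to 949 at 64 m².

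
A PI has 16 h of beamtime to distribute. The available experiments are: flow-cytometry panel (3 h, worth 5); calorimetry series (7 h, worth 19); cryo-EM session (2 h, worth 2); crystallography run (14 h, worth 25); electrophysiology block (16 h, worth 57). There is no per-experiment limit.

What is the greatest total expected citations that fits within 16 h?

Best packing: electrophysiology block — 16 h, 57 total.
Nothing else within 16 h beats 57.

57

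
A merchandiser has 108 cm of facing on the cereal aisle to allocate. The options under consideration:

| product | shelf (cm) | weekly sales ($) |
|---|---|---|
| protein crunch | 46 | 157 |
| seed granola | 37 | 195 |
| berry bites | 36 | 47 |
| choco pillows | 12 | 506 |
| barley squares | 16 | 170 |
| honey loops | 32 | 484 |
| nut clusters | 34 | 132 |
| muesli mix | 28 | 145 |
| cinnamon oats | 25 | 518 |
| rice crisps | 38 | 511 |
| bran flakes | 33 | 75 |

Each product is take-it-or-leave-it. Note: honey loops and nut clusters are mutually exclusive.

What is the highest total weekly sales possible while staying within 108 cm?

Choco pillows + honey loops + cinnamon oats + rice crisps uses 107 of the 108 cm and totals 2019.

2019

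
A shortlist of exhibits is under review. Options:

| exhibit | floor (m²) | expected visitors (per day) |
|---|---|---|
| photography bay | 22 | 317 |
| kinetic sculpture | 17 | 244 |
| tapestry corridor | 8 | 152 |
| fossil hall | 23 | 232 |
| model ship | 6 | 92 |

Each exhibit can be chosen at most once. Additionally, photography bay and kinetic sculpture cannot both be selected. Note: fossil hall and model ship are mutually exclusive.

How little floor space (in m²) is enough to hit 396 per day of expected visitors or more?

Look for the lowest-floor combination reaching 396.
kinetic sculpture + tapestry corridor reaches 396 using 25 m².
No combination under 25 m² hits 396.

25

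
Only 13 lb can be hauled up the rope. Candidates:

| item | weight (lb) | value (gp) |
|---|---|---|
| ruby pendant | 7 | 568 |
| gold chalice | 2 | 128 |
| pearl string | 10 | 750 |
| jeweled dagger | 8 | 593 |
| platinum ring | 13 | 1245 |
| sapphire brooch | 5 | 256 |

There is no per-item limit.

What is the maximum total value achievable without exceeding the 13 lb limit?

Best packing: platinum ring — 13 lb, 1245 total.
Nothing else within 13 lb beats 1245.

1245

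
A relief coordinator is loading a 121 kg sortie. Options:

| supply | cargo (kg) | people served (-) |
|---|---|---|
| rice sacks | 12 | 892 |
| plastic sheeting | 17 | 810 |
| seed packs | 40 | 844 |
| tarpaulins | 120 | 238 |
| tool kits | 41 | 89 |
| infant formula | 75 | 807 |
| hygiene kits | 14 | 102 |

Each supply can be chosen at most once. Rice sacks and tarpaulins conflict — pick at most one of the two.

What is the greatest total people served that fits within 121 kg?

Density check — rice sacks 74.33, plastic sheeting 47.65, seed packs 21.10 are the best per kg.
The ratio ordering already packs tightly: rice sacks + plastic sheeting + seed packs + hygiene kits, 83 kg, 2648.
Runner-up rice sacks + plastic sheeting + seed packs + tool kits tops out at 2635.

2648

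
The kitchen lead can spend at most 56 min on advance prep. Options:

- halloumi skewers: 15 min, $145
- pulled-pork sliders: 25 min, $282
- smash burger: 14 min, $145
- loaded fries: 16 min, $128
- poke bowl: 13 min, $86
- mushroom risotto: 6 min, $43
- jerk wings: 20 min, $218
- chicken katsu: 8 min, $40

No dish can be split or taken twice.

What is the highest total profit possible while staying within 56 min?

Ranking by ratio (profit/min): pulled-pork sliders 11.28, jerk wings 10.90, smash burger 10.36.
Filling by ratio: pulled-pork sliders + mushroom risotto + jerk wings for 543, with 5 min left unused.
Dropping mushroom risotto and jerk wings frees 26 min; slotting in halloumi skewers + smash burger (29 min) lifts the total to 572 at 54 min.

572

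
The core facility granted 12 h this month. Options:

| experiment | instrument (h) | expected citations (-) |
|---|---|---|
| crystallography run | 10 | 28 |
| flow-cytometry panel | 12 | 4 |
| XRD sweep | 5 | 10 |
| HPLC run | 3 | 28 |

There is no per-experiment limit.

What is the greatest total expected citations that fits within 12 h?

112

4×HPLC run uses 12 of the 12 h and totals 112.
Nothing else within 12 h beats 112.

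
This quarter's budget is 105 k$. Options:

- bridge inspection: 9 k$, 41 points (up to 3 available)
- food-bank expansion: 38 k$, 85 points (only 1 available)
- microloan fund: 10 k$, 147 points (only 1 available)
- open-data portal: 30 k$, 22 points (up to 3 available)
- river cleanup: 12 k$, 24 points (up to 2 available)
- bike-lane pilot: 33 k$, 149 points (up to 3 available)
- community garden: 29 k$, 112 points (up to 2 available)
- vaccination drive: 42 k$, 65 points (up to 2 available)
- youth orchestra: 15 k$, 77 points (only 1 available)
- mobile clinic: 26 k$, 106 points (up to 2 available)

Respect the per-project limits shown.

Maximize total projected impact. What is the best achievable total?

568

The ratio heuristic lands on 3×bridge inspection + microloan fund + river cleanup + bike-lane pilot + youth orchestra (520) but leaves 8 k$ idle.
The 27 k$ tied up in river cleanup and youth orchestra is better spent on bike-lane pilot — total rises to 568 (103 k$).
Nothing else within 105 k$ beats 568.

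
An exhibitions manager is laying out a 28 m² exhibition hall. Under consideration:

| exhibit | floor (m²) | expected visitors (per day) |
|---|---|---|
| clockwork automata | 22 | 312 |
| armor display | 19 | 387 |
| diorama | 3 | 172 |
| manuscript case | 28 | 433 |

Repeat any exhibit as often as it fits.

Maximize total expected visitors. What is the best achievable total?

1548

Taking 9×diorama: 27 m² used, 1548 in expected visitors.
That's the maximum — no swap from here does better than 1548.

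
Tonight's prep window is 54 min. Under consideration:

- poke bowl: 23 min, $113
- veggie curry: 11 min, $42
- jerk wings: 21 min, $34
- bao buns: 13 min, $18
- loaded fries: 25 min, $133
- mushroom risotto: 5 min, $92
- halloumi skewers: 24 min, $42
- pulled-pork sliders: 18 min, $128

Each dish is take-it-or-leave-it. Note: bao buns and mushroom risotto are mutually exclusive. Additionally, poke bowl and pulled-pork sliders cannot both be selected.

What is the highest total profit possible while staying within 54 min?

353

Taking loaded fries + mushroom risotto + pulled-pork sliders: 48 min used, 353 in profit.
The closest alternative, poke bowl + loaded fries + mushroom risotto, reaches only 338.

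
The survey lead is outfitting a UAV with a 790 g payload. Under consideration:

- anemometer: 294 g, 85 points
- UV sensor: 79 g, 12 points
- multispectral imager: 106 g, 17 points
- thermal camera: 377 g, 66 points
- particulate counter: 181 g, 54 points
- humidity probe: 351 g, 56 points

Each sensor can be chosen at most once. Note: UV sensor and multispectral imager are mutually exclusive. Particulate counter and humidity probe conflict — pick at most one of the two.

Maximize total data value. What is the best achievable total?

By data value per g: particulate counter 0.30, anemometer 0.29, thermal camera 0.18 lead.
Best packing: anemometer + multispectral imager + thermal camera — 777 g, 168 total.
The spare 13 g is too small for any remaining sensor, and no feasible exchange beats 168.

168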